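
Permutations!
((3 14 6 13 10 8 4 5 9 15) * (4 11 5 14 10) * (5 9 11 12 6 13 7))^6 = ((3 10 8 12 6 7 5 11 9 15)(4 14 13))^6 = (3 5 8 9 6)(7 10 11 12 15)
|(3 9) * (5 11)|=2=|(3 9)(5 11)|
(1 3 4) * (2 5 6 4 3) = (1 2 5 6 4) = [0, 2, 5, 3, 1, 6, 4]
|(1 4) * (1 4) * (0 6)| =|(0 6)| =2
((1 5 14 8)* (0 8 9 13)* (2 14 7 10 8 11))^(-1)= (0 13 9 14 2 11)(1 8 10 7 5)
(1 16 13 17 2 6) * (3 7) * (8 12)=[0, 16, 6, 7, 4, 5, 1, 3, 12, 9, 10, 11, 8, 17, 14, 15, 13, 2]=(1 16 13 17 2 6)(3 7)(8 12)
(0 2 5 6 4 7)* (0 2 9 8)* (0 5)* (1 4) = (0 9 8 5 6 1 4 7 2) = [9, 4, 0, 3, 7, 6, 1, 2, 5, 8]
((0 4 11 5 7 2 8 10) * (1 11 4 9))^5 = (0 7 9 2 1 8 11 10 5)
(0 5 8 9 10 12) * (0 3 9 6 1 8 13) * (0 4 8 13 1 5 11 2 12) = (0 11 2 12 3 9 10)(1 13 4 8 6 5) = [11, 13, 12, 9, 8, 1, 5, 7, 6, 10, 0, 2, 3, 4]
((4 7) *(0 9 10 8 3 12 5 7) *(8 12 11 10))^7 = (0 5 11 9 7 10 8 4 12 3)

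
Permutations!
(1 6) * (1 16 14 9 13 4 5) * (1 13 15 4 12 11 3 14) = (1 6 16)(3 14 9 15 4 5 13 12 11) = [0, 6, 2, 14, 5, 13, 16, 7, 8, 15, 10, 3, 11, 12, 9, 4, 1]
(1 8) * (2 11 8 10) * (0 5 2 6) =(0 5 2 11 8 1 10 6) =[5, 10, 11, 3, 4, 2, 0, 7, 1, 9, 6, 8]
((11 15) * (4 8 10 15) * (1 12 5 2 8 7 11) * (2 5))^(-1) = ((1 12 2 8 10 15)(4 7 11))^(-1) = (1 15 10 8 2 12)(4 11 7)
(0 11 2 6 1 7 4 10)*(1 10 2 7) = (0 11 7 4 2 6 10) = [11, 1, 6, 3, 2, 5, 10, 4, 8, 9, 0, 7]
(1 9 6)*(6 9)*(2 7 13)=(1 6)(2 7 13)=[0, 6, 7, 3, 4, 5, 1, 13, 8, 9, 10, 11, 12, 2]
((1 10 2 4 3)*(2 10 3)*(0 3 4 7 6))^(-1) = ((10)(0 3 1 4 2 7 6))^(-1) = (10)(0 6 7 2 4 1 3)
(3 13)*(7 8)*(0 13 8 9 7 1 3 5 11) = (0 13 5 11)(1 3 8)(7 9) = [13, 3, 2, 8, 4, 11, 6, 9, 1, 7, 10, 0, 12, 5]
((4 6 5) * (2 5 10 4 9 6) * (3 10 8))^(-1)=(2 4 10 3 8 6 9 5)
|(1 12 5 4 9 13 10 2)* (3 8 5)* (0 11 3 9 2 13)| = 10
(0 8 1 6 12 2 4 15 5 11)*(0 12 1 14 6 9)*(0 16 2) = [8, 9, 4, 3, 15, 11, 1, 7, 14, 16, 10, 12, 0, 13, 6, 5, 2] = (0 8 14 6 1 9 16 2 4 15 5 11 12)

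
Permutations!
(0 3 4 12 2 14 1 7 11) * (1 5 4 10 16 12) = (0 3 10 16 12 2 14 5 4 1 7 11) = [3, 7, 14, 10, 1, 4, 6, 11, 8, 9, 16, 0, 2, 13, 5, 15, 12]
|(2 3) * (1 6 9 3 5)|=6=|(1 6 9 3 2 5)|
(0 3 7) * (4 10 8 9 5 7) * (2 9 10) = [3, 1, 9, 4, 2, 7, 6, 0, 10, 5, 8] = (0 3 4 2 9 5 7)(8 10)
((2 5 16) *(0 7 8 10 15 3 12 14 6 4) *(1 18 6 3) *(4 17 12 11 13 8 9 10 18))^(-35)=(2 5 16)(3 11 13 8 18 6 17 12 14)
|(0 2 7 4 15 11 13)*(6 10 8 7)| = |(0 2 6 10 8 7 4 15 11 13)| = 10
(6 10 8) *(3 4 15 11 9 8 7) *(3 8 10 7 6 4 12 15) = (3 12 15 11 9 10 6 7 8 4) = [0, 1, 2, 12, 3, 5, 7, 8, 4, 10, 6, 9, 15, 13, 14, 11]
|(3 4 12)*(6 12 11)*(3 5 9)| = 7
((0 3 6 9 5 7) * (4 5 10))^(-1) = ((0 3 6 9 10 4 5 7))^(-1) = (0 7 5 4 10 9 6 3)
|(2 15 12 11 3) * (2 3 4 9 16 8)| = 8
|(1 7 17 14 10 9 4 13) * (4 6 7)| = 6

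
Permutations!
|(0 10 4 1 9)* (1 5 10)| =|(0 1 9)(4 5 10)| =3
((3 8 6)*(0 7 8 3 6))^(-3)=((0 7 8))^(-3)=(8)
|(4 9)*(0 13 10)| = |(0 13 10)(4 9)| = 6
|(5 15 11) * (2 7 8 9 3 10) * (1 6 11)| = |(1 6 11 5 15)(2 7 8 9 3 10)| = 30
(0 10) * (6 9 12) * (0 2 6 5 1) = (0 10 2 6 9 12 5 1) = [10, 0, 6, 3, 4, 1, 9, 7, 8, 12, 2, 11, 5]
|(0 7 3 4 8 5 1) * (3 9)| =8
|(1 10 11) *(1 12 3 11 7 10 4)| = 6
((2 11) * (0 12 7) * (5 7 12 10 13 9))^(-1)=(0 7 5 9 13 10)(2 11)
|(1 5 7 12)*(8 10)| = 4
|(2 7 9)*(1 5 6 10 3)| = |(1 5 6 10 3)(2 7 9)| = 15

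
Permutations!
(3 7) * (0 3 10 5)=(0 3 7 10 5)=[3, 1, 2, 7, 4, 0, 6, 10, 8, 9, 5]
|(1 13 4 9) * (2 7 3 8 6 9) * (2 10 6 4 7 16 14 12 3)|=|(1 13 7 2 16 14 12 3 8 4 10 6 9)|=13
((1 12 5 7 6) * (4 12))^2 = (1 12 7)(4 5 6)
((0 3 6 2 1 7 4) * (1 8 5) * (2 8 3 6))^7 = (8)(2 3)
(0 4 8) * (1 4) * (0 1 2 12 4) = (0 2 12 4 8 1) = [2, 0, 12, 3, 8, 5, 6, 7, 1, 9, 10, 11, 4]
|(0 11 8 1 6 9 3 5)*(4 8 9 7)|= 5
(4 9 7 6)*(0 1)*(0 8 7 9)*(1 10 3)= (0 10 3 1 8 7 6 4)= [10, 8, 2, 1, 0, 5, 4, 6, 7, 9, 3]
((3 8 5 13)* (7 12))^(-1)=(3 13 5 8)(7 12)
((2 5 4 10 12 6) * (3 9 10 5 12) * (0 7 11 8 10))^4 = (0 10 7 3 11 9 8)(2 12 6) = ((0 7 11 8 10 3 9)(2 12 6)(4 5))^4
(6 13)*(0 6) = (0 6 13) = [6, 1, 2, 3, 4, 5, 13, 7, 8, 9, 10, 11, 12, 0]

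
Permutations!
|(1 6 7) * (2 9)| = 6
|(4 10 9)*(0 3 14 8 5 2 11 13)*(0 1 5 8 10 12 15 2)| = 13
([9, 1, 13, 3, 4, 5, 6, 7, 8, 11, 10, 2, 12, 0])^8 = [2, 1, 9, 3, 4, 5, 6, 7, 8, 13, 10, 0, 12, 11]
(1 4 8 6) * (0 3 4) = (0 3 4 8 6 1) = [3, 0, 2, 4, 8, 5, 1, 7, 6]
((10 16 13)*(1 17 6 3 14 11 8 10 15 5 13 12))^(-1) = ((1 17 6 3 14 11 8 10 16 12)(5 13 15))^(-1) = (1 12 16 10 8 11 14 3 6 17)(5 15 13)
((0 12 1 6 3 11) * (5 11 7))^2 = (0 1 3 5)(6 7 11 12)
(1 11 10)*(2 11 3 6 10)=[0, 3, 11, 6, 4, 5, 10, 7, 8, 9, 1, 2]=(1 3 6 10)(2 11)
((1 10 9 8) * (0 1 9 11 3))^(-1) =(0 3 11 10 1)(8 9) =((0 1 10 11 3)(8 9))^(-1)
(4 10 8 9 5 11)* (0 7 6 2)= [7, 1, 0, 3, 10, 11, 2, 6, 9, 5, 8, 4]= (0 7 6 2)(4 10 8 9 5 11)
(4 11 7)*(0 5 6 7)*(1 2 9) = (0 5 6 7 4 11)(1 2 9) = [5, 2, 9, 3, 11, 6, 7, 4, 8, 1, 10, 0]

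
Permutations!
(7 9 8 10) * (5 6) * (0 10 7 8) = [10, 1, 2, 3, 4, 6, 5, 9, 7, 0, 8] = (0 10 8 7 9)(5 6)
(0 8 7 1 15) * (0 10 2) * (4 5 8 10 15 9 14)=[10, 9, 0, 3, 5, 8, 6, 1, 7, 14, 2, 11, 12, 13, 4, 15]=(15)(0 10 2)(1 9 14 4 5 8 7)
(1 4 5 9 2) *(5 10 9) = (1 4 10 9 2) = [0, 4, 1, 3, 10, 5, 6, 7, 8, 2, 9]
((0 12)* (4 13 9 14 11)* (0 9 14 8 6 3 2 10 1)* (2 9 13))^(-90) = (14)(3 8)(6 9)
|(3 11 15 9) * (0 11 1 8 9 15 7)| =|(15)(0 11 7)(1 8 9 3)| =12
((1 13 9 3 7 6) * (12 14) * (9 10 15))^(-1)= ((1 13 10 15 9 3 7 6)(12 14))^(-1)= (1 6 7 3 9 15 10 13)(12 14)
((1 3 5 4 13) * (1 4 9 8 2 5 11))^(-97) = ((1 3 11)(2 5 9 8)(4 13))^(-97) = (1 11 3)(2 8 9 5)(4 13)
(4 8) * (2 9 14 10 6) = (2 9 14 10 6)(4 8) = [0, 1, 9, 3, 8, 5, 2, 7, 4, 14, 6, 11, 12, 13, 10]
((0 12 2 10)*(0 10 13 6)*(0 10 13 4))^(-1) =((0 12 2 4)(6 10 13))^(-1) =(0 4 2 12)(6 13 10)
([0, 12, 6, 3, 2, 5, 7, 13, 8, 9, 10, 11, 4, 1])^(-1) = (1 13 7 6 2 4 12)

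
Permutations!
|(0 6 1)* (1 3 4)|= |(0 6 3 4 1)|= 5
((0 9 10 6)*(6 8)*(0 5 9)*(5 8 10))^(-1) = ((10)(5 9)(6 8))^(-1) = (10)(5 9)(6 8)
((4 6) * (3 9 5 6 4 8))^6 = (3 9 5 6 8)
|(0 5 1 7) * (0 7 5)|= |(7)(1 5)|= 2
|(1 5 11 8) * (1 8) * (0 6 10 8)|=12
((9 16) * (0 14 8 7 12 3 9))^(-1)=((0 14 8 7 12 3 9 16))^(-1)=(0 16 9 3 12 7 8 14)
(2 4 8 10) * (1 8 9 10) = (1 8)(2 4 9 10) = [0, 8, 4, 3, 9, 5, 6, 7, 1, 10, 2]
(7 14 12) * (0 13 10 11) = (0 13 10 11)(7 14 12) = [13, 1, 2, 3, 4, 5, 6, 14, 8, 9, 11, 0, 7, 10, 12]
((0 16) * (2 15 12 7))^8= (16)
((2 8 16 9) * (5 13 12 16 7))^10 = (2 7 13 16)(5 12 9 8)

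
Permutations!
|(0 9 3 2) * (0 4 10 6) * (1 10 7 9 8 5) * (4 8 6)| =|(0 6)(1 10 4 7 9 3 2 8 5)| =18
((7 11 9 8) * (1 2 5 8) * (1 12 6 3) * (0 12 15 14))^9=(0 11 2 12 9 5 6 15 8 3 14 7 1)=((0 12 6 3 1 2 5 8 7 11 9 15 14))^9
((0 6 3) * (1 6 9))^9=((0 9 1 6 3))^9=(0 3 6 1 9)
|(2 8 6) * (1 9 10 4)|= 12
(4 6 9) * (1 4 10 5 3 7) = (1 4 6 9 10 5 3 7) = [0, 4, 2, 7, 6, 3, 9, 1, 8, 10, 5]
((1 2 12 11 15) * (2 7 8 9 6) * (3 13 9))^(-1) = (1 15 11 12 2 6 9 13 3 8 7)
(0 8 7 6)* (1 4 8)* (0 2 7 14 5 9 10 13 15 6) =[1, 4, 7, 3, 8, 9, 2, 0, 14, 10, 13, 11, 12, 15, 5, 6] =(0 1 4 8 14 5 9 10 13 15 6 2 7)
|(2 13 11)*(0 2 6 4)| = 6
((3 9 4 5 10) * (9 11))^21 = ((3 11 9 4 5 10))^21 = (3 4)(5 11)(9 10)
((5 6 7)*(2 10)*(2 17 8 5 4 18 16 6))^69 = ((2 10 17 8 5)(4 18 16 6 7))^69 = (2 5 8 17 10)(4 7 6 16 18)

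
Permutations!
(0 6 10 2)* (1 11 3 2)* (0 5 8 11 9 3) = (0 6 10 1 9 3 2 5 8 11) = [6, 9, 5, 2, 4, 8, 10, 7, 11, 3, 1, 0]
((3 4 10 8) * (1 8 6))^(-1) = (1 6 10 4 3 8)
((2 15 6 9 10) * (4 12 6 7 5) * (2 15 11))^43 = (2 11)(4 9 7 12 10 5 6 15)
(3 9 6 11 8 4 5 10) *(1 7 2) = [0, 7, 1, 9, 5, 10, 11, 2, 4, 6, 3, 8] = (1 7 2)(3 9 6 11 8 4 5 10)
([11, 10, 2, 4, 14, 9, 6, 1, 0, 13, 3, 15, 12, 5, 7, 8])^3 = [8, 4, 2, 7, 1, 5, 6, 3, 15, 9, 14, 0, 12, 13, 10, 11]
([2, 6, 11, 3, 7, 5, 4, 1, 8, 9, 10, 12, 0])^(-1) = (0 12 11 2)(1 7 4 6)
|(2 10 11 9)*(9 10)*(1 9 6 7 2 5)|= |(1 9 5)(2 6 7)(10 11)|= 6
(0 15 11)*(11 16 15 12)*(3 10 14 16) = (0 12 11)(3 10 14 16 15) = [12, 1, 2, 10, 4, 5, 6, 7, 8, 9, 14, 0, 11, 13, 16, 3, 15]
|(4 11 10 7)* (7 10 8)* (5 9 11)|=|(4 5 9 11 8 7)|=6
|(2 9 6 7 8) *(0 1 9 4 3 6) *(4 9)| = |(0 1 4 3 6 7 8 2 9)| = 9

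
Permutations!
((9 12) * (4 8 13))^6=(13)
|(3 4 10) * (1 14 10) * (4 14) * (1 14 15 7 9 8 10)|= |(1 4 14)(3 15 7 9 8 10)|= 6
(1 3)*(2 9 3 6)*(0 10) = [10, 6, 9, 1, 4, 5, 2, 7, 8, 3, 0] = (0 10)(1 6 2 9 3)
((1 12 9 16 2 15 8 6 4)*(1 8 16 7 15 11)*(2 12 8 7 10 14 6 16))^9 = (1 7 10 8 15 14 16 2 6 12 11 4 9)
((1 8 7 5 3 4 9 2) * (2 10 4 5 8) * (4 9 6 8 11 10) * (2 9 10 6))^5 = (1 9 4 2)(3 5)(6 8 7 11)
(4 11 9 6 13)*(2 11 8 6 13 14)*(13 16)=(2 11 9 16 13 4 8 6 14)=[0, 1, 11, 3, 8, 5, 14, 7, 6, 16, 10, 9, 12, 4, 2, 15, 13]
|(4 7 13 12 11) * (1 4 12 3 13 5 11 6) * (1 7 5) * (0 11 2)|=18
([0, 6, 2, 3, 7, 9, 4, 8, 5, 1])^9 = [0, 4, 2, 3, 8, 1, 7, 5, 9, 6]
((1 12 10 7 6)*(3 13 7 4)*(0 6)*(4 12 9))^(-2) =(0 13 4 1)(3 9 6 7)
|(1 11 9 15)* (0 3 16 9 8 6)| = |(0 3 16 9 15 1 11 8 6)| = 9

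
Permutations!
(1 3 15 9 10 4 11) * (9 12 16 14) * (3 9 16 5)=(1 9 10 4 11)(3 15 12 5)(14 16)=[0, 9, 2, 15, 11, 3, 6, 7, 8, 10, 4, 1, 5, 13, 16, 12, 14]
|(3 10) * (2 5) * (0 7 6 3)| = 10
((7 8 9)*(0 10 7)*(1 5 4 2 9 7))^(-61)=((0 10 1 5 4 2 9)(7 8))^(-61)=(0 1 4 9 10 5 2)(7 8)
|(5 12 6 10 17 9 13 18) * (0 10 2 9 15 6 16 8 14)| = 14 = |(0 10 17 15 6 2 9 13 18 5 12 16 8 14)|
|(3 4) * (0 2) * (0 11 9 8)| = |(0 2 11 9 8)(3 4)| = 10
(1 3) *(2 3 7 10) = (1 7 10 2 3) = [0, 7, 3, 1, 4, 5, 6, 10, 8, 9, 2]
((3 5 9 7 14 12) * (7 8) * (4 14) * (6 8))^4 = (3 8 12 6 14 9 4 5 7)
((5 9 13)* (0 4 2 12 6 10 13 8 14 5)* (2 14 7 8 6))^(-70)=((0 4 14 5 9 6 10 13)(2 12)(7 8))^(-70)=(0 14 9 10)(4 5 6 13)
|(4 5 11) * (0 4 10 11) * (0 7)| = |(0 4 5 7)(10 11)| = 4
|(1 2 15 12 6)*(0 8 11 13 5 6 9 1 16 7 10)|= 45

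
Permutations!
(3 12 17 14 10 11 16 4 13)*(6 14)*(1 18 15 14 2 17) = (1 18 15 14 10 11 16 4 13 3 12)(2 17 6) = [0, 18, 17, 12, 13, 5, 2, 7, 8, 9, 11, 16, 1, 3, 10, 14, 4, 6, 15]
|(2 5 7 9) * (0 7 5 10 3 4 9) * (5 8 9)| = |(0 7)(2 10 3 4 5 8 9)| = 14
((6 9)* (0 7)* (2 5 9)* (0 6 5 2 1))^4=(9)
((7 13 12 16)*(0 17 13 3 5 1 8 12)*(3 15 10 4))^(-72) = ((0 17 13)(1 8 12 16 7 15 10 4 3 5))^(-72) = (17)(1 3 10 7 12)(4 15 16 8 5)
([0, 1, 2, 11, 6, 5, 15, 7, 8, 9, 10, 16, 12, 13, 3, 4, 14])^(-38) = [0, 1, 2, 16, 6, 5, 15, 7, 8, 9, 10, 14, 12, 13, 11, 4, 3]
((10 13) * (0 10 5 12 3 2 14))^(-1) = (0 14 2 3 12 5 13 10)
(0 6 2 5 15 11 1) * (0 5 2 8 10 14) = (0 6 8 10 14)(1 5 15 11) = [6, 5, 2, 3, 4, 15, 8, 7, 10, 9, 14, 1, 12, 13, 0, 11]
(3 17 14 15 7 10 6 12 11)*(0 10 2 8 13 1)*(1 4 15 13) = (0 10 6 12 11 3 17 14 13 4 15 7 2 8 1) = [10, 0, 8, 17, 15, 5, 12, 2, 1, 9, 6, 3, 11, 4, 13, 7, 16, 14]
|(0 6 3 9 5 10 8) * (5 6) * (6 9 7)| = 12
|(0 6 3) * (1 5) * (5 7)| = 3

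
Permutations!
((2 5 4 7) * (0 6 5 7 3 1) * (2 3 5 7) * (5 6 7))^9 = (0 7 3 1)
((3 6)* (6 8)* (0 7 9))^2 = (0 9 7)(3 6 8)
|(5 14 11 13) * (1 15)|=4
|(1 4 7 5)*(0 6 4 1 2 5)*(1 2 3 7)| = 8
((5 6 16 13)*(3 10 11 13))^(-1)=(3 16 6 5 13 11 10)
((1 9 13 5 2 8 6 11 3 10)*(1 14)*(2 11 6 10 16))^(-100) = ((1 9 13 5 11 3 16 2 8 10 14))^(-100) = (1 14 10 8 2 16 3 11 5 13 9)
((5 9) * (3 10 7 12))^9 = (3 10 7 12)(5 9)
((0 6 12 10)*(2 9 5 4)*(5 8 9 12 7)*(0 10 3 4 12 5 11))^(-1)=((0 6 7 11)(2 5 12 3 4)(8 9))^(-1)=(0 11 7 6)(2 4 3 12 5)(8 9)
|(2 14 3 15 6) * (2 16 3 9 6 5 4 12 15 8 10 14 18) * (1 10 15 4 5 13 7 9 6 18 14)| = 22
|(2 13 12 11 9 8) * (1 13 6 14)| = |(1 13 12 11 9 8 2 6 14)| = 9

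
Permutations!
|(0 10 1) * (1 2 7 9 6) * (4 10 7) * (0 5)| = 6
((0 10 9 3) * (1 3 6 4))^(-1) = ((0 10 9 6 4 1 3))^(-1) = (0 3 1 4 6 9 10)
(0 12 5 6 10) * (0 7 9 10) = [12, 1, 2, 3, 4, 6, 0, 9, 8, 10, 7, 11, 5] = (0 12 5 6)(7 9 10)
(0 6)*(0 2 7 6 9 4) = (0 9 4)(2 7 6) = [9, 1, 7, 3, 0, 5, 2, 6, 8, 4]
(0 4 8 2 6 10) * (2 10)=(0 4 8 10)(2 6)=[4, 1, 6, 3, 8, 5, 2, 7, 10, 9, 0]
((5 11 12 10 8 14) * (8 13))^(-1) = (5 14 8 13 10 12 11)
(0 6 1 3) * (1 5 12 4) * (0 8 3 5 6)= (1 5 12 4)(3 8)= [0, 5, 2, 8, 1, 12, 6, 7, 3, 9, 10, 11, 4]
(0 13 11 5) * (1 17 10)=[13, 17, 2, 3, 4, 0, 6, 7, 8, 9, 1, 5, 12, 11, 14, 15, 16, 10]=(0 13 11 5)(1 17 10)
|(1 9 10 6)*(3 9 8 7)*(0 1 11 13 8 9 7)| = 8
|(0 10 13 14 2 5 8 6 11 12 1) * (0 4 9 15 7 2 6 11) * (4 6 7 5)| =|(0 10 13 14 7 2 4 9 15 5 8 11 12 1 6)| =15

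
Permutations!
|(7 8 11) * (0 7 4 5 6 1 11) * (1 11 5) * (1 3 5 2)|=30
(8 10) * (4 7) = (4 7)(8 10) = [0, 1, 2, 3, 7, 5, 6, 4, 10, 9, 8]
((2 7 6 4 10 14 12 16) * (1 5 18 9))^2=(1 18)(2 6 10 12)(4 14 16 7)(5 9)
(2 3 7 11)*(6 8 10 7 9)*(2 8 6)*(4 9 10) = (2 3 10 7 11 8 4 9) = [0, 1, 3, 10, 9, 5, 6, 11, 4, 2, 7, 8]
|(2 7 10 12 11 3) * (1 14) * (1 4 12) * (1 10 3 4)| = |(1 14)(2 7 3)(4 12 11)| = 6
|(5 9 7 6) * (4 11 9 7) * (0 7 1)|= 15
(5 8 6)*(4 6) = (4 6 5 8) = [0, 1, 2, 3, 6, 8, 5, 7, 4]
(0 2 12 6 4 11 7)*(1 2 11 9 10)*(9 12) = (0 11 7)(1 2 9 10)(4 12 6) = [11, 2, 9, 3, 12, 5, 4, 0, 8, 10, 1, 7, 6]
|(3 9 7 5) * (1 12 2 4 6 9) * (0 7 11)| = 11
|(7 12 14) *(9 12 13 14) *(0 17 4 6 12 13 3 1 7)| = 24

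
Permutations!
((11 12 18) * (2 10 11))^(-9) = ((2 10 11 12 18))^(-9) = (2 10 11 12 18)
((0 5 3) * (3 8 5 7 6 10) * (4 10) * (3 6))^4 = ((0 7 3)(4 10 6)(5 8))^4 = (0 7 3)(4 10 6)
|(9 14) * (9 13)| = |(9 14 13)| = 3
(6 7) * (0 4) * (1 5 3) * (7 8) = [4, 5, 2, 1, 0, 3, 8, 6, 7] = (0 4)(1 5 3)(6 8 7)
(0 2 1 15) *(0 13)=(0 2 1 15 13)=[2, 15, 1, 3, 4, 5, 6, 7, 8, 9, 10, 11, 12, 0, 14, 13]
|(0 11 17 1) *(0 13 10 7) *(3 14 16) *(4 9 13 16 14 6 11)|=6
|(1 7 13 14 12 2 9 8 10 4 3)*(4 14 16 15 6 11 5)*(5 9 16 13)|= |(1 7 5 4 3)(2 16 15 6 11 9 8 10 14 12)|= 10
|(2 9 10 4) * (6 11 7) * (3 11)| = 4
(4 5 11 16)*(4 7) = (4 5 11 16 7) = [0, 1, 2, 3, 5, 11, 6, 4, 8, 9, 10, 16, 12, 13, 14, 15, 7]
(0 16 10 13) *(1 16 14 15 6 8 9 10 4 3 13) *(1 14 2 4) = (0 2 4 3 13)(1 16)(6 8 9 10 14 15) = [2, 16, 4, 13, 3, 5, 8, 7, 9, 10, 14, 11, 12, 0, 15, 6, 1]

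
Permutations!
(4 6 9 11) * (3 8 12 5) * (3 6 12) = (3 8)(4 12 5 6 9 11) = [0, 1, 2, 8, 12, 6, 9, 7, 3, 11, 10, 4, 5]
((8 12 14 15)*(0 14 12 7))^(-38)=(0 15 7 14 8)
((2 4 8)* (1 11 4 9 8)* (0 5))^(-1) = (0 5)(1 4 11)(2 8 9)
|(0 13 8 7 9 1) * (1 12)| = 7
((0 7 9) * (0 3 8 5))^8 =(0 9 8)(3 5 7)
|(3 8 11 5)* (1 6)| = |(1 6)(3 8 11 5)| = 4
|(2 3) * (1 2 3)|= |(3)(1 2)|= 2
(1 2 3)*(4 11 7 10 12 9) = [0, 2, 3, 1, 11, 5, 6, 10, 8, 4, 12, 7, 9] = (1 2 3)(4 11 7 10 12 9)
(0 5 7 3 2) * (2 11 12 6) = (0 5 7 3 11 12 6 2) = [5, 1, 0, 11, 4, 7, 2, 3, 8, 9, 10, 12, 6]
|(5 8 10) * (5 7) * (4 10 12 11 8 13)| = 15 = |(4 10 7 5 13)(8 12 11)|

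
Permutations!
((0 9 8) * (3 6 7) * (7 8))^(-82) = (0 7 6)(3 8 9)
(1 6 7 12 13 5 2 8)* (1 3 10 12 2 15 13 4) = (1 6 7 2 8 3 10 12 4)(5 15 13) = [0, 6, 8, 10, 1, 15, 7, 2, 3, 9, 12, 11, 4, 5, 14, 13]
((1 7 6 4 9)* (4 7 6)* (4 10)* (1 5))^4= (1 4 6 9 7 5 10)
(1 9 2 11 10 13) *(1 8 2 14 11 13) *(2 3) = (1 9 14 11 10)(2 13 8 3) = [0, 9, 13, 2, 4, 5, 6, 7, 3, 14, 1, 10, 12, 8, 11]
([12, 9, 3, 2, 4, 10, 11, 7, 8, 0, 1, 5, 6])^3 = [11, 12, 3, 2, 4, 9, 10, 7, 8, 6, 0, 1, 5]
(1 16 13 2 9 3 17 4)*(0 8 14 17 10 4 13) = [8, 16, 9, 10, 1, 5, 6, 7, 14, 3, 4, 11, 12, 2, 17, 15, 0, 13] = (0 8 14 17 13 2 9 3 10 4 1 16)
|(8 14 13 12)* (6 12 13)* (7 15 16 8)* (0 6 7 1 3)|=5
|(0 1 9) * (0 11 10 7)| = 6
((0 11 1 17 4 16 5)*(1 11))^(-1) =(0 5 16 4 17 1)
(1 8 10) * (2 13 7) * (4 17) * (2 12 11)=(1 8 10)(2 13 7 12 11)(4 17)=[0, 8, 13, 3, 17, 5, 6, 12, 10, 9, 1, 2, 11, 7, 14, 15, 16, 4]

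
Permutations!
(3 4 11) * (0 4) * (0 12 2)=(0 4 11 3 12 2)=[4, 1, 0, 12, 11, 5, 6, 7, 8, 9, 10, 3, 2]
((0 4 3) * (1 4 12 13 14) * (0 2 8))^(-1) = (0 8 2 3 4 1 14 13 12)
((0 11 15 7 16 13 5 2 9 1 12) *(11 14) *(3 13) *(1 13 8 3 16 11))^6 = ((16)(0 14 1 12)(2 9 13 5)(3 8)(7 11 15))^6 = (16)(0 1)(2 13)(5 9)(12 14)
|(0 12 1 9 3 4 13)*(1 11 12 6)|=|(0 6 1 9 3 4 13)(11 12)|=14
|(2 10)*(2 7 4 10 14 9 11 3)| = 15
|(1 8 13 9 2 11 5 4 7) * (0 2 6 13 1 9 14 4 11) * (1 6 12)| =|(0 2)(1 8 6 13 14 4 7 9 12)(5 11)| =18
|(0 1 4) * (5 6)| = 6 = |(0 1 4)(5 6)|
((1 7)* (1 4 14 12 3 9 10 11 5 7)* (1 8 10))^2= ((1 8 10 11 5 7 4 14 12 3 9))^2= (1 10 5 4 12 9 8 11 7 14 3)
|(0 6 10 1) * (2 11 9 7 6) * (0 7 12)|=20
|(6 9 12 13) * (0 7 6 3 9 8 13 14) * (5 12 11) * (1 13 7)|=9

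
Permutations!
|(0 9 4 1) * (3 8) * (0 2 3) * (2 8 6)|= |(0 9 4 1 8)(2 3 6)|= 15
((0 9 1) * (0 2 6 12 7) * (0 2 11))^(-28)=((0 9 1 11)(2 6 12 7))^(-28)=(12)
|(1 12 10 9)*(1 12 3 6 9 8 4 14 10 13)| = |(1 3 6 9 12 13)(4 14 10 8)| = 12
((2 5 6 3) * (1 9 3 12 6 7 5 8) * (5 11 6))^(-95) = (12)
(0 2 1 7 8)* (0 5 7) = [2, 0, 1, 3, 4, 7, 6, 8, 5] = (0 2 1)(5 7 8)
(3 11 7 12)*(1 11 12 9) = (1 11 7 9)(3 12) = [0, 11, 2, 12, 4, 5, 6, 9, 8, 1, 10, 7, 3]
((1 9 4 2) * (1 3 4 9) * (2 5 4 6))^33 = ((9)(2 3 6)(4 5))^33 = (9)(4 5)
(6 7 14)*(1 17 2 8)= (1 17 2 8)(6 7 14)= [0, 17, 8, 3, 4, 5, 7, 14, 1, 9, 10, 11, 12, 13, 6, 15, 16, 2]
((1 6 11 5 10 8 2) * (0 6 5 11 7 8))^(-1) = (11)(0 10 5 1 2 8 7 6)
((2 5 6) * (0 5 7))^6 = ((0 5 6 2 7))^6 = (0 5 6 2 7)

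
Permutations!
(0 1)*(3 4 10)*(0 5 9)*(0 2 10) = (0 1 5 9 2 10 3 4) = [1, 5, 10, 4, 0, 9, 6, 7, 8, 2, 3]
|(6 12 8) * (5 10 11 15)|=12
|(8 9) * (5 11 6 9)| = |(5 11 6 9 8)| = 5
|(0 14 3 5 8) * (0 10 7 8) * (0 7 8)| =10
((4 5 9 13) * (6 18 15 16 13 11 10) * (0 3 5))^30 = ((0 3 5 9 11 10 6 18 15 16 13 4))^30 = (0 6)(3 18)(4 10)(5 15)(9 16)(11 13)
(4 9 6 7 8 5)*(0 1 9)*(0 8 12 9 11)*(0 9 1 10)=(0 10)(1 11 9 6 7 12)(4 8 5)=[10, 11, 2, 3, 8, 4, 7, 12, 5, 6, 0, 9, 1]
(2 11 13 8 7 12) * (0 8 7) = [8, 1, 11, 3, 4, 5, 6, 12, 0, 9, 10, 13, 2, 7] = (0 8)(2 11 13 7 12)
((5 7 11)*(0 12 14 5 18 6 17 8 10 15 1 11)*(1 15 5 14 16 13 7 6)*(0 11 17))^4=((0 12 16 13 7 11 18 1 17 8 10 5 6))^4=(0 7 17 6 13 1 5 16 18 10 12 11 8)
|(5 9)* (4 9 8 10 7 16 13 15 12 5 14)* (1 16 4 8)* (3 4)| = |(1 16 13 15 12 5)(3 4 9 14 8 10 7)| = 42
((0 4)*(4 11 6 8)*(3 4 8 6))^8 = (11)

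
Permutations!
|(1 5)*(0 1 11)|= 4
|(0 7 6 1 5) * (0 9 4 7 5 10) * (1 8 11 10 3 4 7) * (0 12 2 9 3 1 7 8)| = |(0 5 3 4 7 6)(2 9 8 11 10 12)| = 6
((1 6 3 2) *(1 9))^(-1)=(1 9 2 3 6)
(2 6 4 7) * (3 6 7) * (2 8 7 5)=(2 5)(3 6 4)(7 8)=[0, 1, 5, 6, 3, 2, 4, 8, 7]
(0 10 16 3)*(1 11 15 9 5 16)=(0 10 1 11 15 9 5 16 3)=[10, 11, 2, 0, 4, 16, 6, 7, 8, 5, 1, 15, 12, 13, 14, 9, 3]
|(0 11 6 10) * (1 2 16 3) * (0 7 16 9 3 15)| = |(0 11 6 10 7 16 15)(1 2 9 3)| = 28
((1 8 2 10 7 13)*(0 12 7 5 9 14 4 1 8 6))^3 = ((0 12 7 13 8 2 10 5 9 14 4 1 6))^3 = (0 13 10 14 6 7 2 9 1 12 8 5 4)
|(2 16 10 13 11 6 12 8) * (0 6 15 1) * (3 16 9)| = |(0 6 12 8 2 9 3 16 10 13 11 15 1)| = 13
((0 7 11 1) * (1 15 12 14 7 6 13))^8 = ((0 6 13 1)(7 11 15 12 14))^8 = (7 12 11 14 15)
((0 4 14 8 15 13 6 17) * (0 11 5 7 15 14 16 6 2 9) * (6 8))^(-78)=(0 17 2 14 15 16 5)(4 11 9 6 13 8 7)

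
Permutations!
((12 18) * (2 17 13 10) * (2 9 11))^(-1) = (2 11 9 10 13 17)(12 18) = ((2 17 13 10 9 11)(12 18))^(-1)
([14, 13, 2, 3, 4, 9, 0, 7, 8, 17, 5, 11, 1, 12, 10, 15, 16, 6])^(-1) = [6, 12, 2, 3, 4, 10, 17, 7, 8, 5, 14, 11, 13, 1, 0, 15, 16, 9]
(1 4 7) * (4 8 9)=(1 8 9 4 7)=[0, 8, 2, 3, 7, 5, 6, 1, 9, 4]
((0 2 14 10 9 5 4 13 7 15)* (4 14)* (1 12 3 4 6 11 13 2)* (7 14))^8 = (0 13 1 14 12 10 3 9 4 5 2 7 6 15 11)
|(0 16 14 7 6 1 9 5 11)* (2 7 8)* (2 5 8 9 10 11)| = |(0 16 14 9 8 5 2 7 6 1 10 11)| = 12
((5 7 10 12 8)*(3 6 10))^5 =((3 6 10 12 8 5 7))^5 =(3 5 12 6 7 8 10)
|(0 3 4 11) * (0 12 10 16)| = |(0 3 4 11 12 10 16)| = 7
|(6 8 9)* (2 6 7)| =5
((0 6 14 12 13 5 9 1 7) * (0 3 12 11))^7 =(0 11 14 6)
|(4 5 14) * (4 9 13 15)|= |(4 5 14 9 13 15)|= 6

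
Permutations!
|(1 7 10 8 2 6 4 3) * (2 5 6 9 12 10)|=11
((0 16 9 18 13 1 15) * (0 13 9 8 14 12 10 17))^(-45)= ((0 16 8 14 12 10 17)(1 15 13)(9 18))^(-45)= (0 12 16 10 8 17 14)(9 18)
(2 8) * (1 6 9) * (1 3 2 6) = [0, 1, 8, 2, 4, 5, 9, 7, 6, 3] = (2 8 6 9 3)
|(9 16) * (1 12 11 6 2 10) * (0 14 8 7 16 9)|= 30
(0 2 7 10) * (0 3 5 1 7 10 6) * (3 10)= [2, 7, 3, 5, 4, 1, 0, 6, 8, 9, 10]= (10)(0 2 3 5 1 7 6)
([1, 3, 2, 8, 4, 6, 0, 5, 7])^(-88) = [8, 7, 2, 5, 4, 1, 3, 0, 6]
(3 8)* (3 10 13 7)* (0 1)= [1, 0, 2, 8, 4, 5, 6, 3, 10, 9, 13, 11, 12, 7]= (0 1)(3 8 10 13 7)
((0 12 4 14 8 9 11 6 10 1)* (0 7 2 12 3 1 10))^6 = (0 4)(1 8)(2 11)(3 14)(6 12)(7 9)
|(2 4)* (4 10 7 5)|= 5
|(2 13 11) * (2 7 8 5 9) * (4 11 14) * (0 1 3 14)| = 12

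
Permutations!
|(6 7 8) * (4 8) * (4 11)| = |(4 8 6 7 11)| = 5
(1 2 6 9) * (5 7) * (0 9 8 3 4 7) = (0 9 1 2 6 8 3 4 7 5) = [9, 2, 6, 4, 7, 0, 8, 5, 3, 1]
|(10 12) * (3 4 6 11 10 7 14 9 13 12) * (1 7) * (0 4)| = 6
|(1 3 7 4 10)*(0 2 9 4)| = |(0 2 9 4 10 1 3 7)| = 8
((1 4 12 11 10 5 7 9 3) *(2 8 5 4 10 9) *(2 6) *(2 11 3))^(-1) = (1 3 12 4 10)(2 9 11 6 7 5 8)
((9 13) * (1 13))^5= (1 9 13)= ((1 13 9))^5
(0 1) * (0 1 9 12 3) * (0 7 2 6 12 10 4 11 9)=(2 6 12 3 7)(4 11 9 10)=[0, 1, 6, 7, 11, 5, 12, 2, 8, 10, 4, 9, 3]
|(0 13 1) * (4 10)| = |(0 13 1)(4 10)| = 6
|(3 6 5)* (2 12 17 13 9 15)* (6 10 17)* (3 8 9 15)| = 11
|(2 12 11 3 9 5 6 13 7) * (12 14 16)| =11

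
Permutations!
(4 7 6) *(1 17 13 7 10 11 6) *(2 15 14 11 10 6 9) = (1 17 13 7)(2 15 14 11 9)(4 6) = [0, 17, 15, 3, 6, 5, 4, 1, 8, 2, 10, 9, 12, 7, 11, 14, 16, 13]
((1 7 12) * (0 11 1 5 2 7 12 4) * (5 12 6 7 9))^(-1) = ((12)(0 11 1 6 7 4)(2 9 5))^(-1) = (12)(0 4 7 6 1 11)(2 5 9)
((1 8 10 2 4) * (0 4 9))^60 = ((0 4 1 8 10 2 9))^60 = (0 10 4 2 1 9 8)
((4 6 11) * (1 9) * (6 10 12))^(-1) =(1 9)(4 11 6 12 10)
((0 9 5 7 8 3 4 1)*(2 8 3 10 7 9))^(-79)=(0 2 8 10 7 3 4 1)(5 9)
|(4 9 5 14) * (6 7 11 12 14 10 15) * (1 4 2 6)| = 6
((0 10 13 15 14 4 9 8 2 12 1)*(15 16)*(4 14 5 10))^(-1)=((0 4 9 8 2 12 1)(5 10 13 16 15))^(-1)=(0 1 12 2 8 9 4)(5 15 16 13 10)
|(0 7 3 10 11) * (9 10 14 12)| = 8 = |(0 7 3 14 12 9 10 11)|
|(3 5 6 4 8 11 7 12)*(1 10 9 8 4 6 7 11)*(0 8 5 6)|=10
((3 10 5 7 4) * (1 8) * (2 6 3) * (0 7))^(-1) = ((0 7 4 2 6 3 10 5)(1 8))^(-1) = (0 5 10 3 6 2 4 7)(1 8)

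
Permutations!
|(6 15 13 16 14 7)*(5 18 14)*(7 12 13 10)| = |(5 18 14 12 13 16)(6 15 10 7)| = 12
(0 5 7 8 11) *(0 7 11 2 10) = (0 5 11 7 8 2 10) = [5, 1, 10, 3, 4, 11, 6, 8, 2, 9, 0, 7]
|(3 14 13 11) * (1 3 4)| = 6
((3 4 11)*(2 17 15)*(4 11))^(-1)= ((2 17 15)(3 11))^(-1)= (2 15 17)(3 11)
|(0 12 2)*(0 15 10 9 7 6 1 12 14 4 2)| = |(0 14 4 2 15 10 9 7 6 1 12)| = 11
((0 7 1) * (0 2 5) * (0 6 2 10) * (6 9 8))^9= ((0 7 1 10)(2 5 9 8 6))^9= (0 7 1 10)(2 6 8 9 5)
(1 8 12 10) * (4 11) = (1 8 12 10)(4 11) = [0, 8, 2, 3, 11, 5, 6, 7, 12, 9, 1, 4, 10]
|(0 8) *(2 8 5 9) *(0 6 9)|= |(0 5)(2 8 6 9)|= 4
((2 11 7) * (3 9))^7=((2 11 7)(3 9))^7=(2 11 7)(3 9)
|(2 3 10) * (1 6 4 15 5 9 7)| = 21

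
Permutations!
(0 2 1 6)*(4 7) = (0 2 1 6)(4 7) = [2, 6, 1, 3, 7, 5, 0, 4]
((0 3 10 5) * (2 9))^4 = ((0 3 10 5)(2 9))^4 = (10)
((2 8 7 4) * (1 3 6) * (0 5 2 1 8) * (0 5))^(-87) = (1 8)(2 5)(3 7)(4 6)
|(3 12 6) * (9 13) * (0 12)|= |(0 12 6 3)(9 13)|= 4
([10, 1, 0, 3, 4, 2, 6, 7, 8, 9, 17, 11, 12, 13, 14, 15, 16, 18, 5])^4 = [5, 1, 18, 3, 4, 17, 6, 7, 8, 9, 2, 11, 12, 13, 14, 15, 16, 0, 10]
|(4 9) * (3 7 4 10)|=5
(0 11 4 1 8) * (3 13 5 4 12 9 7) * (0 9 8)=(0 11 12 8 9 7 3 13 5 4 1)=[11, 0, 2, 13, 1, 4, 6, 3, 9, 7, 10, 12, 8, 5]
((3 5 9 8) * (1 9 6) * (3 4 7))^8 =((1 9 8 4 7 3 5 6))^8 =(9)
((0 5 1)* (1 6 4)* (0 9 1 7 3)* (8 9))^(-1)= ((0 5 6 4 7 3)(1 8 9))^(-1)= (0 3 7 4 6 5)(1 9 8)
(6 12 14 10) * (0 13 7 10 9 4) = (0 13 7 10 6 12 14 9 4) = [13, 1, 2, 3, 0, 5, 12, 10, 8, 4, 6, 11, 14, 7, 9]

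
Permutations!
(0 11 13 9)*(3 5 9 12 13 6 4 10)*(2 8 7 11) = (0 2 8 7 11 6 4 10 3 5 9)(12 13) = [2, 1, 8, 5, 10, 9, 4, 11, 7, 0, 3, 6, 13, 12]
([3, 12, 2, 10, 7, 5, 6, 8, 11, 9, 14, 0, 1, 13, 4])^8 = (14)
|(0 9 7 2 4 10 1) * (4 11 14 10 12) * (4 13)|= |(0 9 7 2 11 14 10 1)(4 12 13)|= 24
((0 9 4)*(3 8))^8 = ((0 9 4)(3 8))^8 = (0 4 9)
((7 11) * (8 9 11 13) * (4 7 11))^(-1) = (4 9 8 13 7)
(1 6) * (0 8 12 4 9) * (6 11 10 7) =(0 8 12 4 9)(1 11 10 7 6) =[8, 11, 2, 3, 9, 5, 1, 6, 12, 0, 7, 10, 4]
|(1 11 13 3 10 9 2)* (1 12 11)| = |(2 12 11 13 3 10 9)| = 7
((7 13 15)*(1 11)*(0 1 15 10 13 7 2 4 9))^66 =((0 1 11 15 2 4 9)(10 13))^66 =(0 15 9 11 4 1 2)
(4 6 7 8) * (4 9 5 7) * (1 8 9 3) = (1 8 3)(4 6)(5 7 9) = [0, 8, 2, 1, 6, 7, 4, 9, 3, 5]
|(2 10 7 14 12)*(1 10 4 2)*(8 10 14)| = |(1 14 12)(2 4)(7 8 10)| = 6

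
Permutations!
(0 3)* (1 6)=(0 3)(1 6)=[3, 6, 2, 0, 4, 5, 1]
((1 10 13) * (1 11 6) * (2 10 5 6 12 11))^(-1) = (1 6 5)(2 13 10)(11 12)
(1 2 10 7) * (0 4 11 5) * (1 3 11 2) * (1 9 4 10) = (0 10 7 3 11 5)(1 9 4 2) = [10, 9, 1, 11, 2, 0, 6, 3, 8, 4, 7, 5]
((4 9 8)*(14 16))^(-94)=((4 9 8)(14 16))^(-94)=(16)(4 8 9)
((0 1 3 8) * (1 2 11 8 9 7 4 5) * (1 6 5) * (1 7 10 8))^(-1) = (0 8 10 9 3 1 11 2)(4 7)(5 6)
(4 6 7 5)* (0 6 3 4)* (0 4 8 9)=[6, 1, 2, 8, 3, 4, 7, 5, 9, 0]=(0 6 7 5 4 3 8 9)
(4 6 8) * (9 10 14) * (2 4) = (2 4 6 8)(9 10 14) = [0, 1, 4, 3, 6, 5, 8, 7, 2, 10, 14, 11, 12, 13, 9]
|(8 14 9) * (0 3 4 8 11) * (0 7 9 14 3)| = 3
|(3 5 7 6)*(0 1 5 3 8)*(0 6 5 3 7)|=10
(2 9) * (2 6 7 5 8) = (2 9 6 7 5 8) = [0, 1, 9, 3, 4, 8, 7, 5, 2, 6]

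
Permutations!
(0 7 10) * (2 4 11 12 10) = (0 7 2 4 11 12 10) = [7, 1, 4, 3, 11, 5, 6, 2, 8, 9, 0, 12, 10]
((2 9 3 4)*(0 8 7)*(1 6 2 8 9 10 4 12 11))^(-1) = ((0 9 3 12 11 1 6 2 10 4 8 7))^(-1) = (0 7 8 4 10 2 6 1 11 12 3 9)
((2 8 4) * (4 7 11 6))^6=(11)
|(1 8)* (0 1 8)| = 2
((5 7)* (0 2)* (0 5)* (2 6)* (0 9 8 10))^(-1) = (0 10 8 9 7 5 2 6)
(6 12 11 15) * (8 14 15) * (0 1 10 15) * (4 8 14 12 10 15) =[1, 15, 2, 3, 8, 5, 10, 7, 12, 9, 4, 14, 11, 13, 0, 6] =(0 1 15 6 10 4 8 12 11 14)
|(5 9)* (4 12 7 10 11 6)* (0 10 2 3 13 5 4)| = 8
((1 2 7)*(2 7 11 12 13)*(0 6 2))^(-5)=((0 6 2 11 12 13)(1 7))^(-5)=(0 6 2 11 12 13)(1 7)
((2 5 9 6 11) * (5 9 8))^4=(11)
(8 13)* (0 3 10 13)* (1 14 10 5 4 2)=[3, 14, 1, 5, 2, 4, 6, 7, 0, 9, 13, 11, 12, 8, 10]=(0 3 5 4 2 1 14 10 13 8)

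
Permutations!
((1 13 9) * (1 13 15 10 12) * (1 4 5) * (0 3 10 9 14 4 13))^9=(0 15 5 14 12 3 9 1 4 13 10)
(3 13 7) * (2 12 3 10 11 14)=(2 12 3 13 7 10 11 14)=[0, 1, 12, 13, 4, 5, 6, 10, 8, 9, 11, 14, 3, 7, 2]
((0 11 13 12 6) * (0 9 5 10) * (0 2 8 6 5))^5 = ((0 11 13 12 5 10 2 8 6 9))^5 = (0 10)(2 11)(5 9)(6 12)(8 13)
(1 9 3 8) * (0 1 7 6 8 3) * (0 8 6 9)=(0 1)(7 9 8)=[1, 0, 2, 3, 4, 5, 6, 9, 7, 8]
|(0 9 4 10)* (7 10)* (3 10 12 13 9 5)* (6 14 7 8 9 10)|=|(0 5 3 6 14 7 12 13 10)(4 8 9)|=9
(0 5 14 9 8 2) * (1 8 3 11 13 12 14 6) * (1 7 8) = [5, 1, 0, 11, 4, 6, 7, 8, 2, 3, 10, 13, 14, 12, 9] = (0 5 6 7 8 2)(3 11 13 12 14 9)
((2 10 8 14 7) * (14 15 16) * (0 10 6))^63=((0 10 8 15 16 14 7 2 6))^63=(16)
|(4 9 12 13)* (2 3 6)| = 12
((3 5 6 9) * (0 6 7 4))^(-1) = (0 4 7 5 3 9 6)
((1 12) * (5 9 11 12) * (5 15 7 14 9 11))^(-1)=(1 12 11 5 9 14 7 15)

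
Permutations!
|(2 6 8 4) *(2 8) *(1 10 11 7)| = 4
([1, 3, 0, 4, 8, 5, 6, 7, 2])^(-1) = (0 2 8 4 3 1)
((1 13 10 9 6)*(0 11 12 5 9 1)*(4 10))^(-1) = ((0 11 12 5 9 6)(1 13 4 10))^(-1) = (0 6 9 5 12 11)(1 10 4 13)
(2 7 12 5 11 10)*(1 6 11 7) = (1 6 11 10 2)(5 7 12) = [0, 6, 1, 3, 4, 7, 11, 12, 8, 9, 2, 10, 5]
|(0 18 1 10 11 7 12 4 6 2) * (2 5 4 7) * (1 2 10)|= |(0 18 2)(4 6 5)(7 12)(10 11)|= 6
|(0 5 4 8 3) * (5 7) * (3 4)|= 4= |(0 7 5 3)(4 8)|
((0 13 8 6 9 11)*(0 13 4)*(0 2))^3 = (6 13 9 8 11)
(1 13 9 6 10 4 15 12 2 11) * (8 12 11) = (1 13 9 6 10 4 15 11)(2 8 12) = [0, 13, 8, 3, 15, 5, 10, 7, 12, 6, 4, 1, 2, 9, 14, 11]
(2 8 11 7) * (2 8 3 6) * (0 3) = (0 3 6 2)(7 8 11) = [3, 1, 0, 6, 4, 5, 2, 8, 11, 9, 10, 7]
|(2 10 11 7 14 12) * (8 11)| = 7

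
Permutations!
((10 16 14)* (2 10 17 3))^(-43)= ((2 10 16 14 17 3))^(-43)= (2 3 17 14 16 10)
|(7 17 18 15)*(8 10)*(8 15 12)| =7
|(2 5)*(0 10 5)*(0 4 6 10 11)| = |(0 11)(2 4 6 10 5)| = 10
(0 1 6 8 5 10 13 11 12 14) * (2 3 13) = (0 1 6 8 5 10 2 3 13 11 12 14) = [1, 6, 3, 13, 4, 10, 8, 7, 5, 9, 2, 12, 14, 11, 0]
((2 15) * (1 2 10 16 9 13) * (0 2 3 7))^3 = (0 10 13 7 15 9 3 2 16 1)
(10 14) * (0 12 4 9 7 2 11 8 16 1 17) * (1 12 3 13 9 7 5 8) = [3, 17, 11, 13, 7, 8, 6, 2, 16, 5, 14, 1, 4, 9, 10, 15, 12, 0] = (0 3 13 9 5 8 16 12 4 7 2 11 1 17)(10 14)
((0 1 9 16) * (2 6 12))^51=(0 16 9 1)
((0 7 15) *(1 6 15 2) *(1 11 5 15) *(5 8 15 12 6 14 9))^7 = (0 7 2 11 8 15)(1 14 9 5 12 6)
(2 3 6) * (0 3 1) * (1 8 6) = (0 3 1)(2 8 6) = [3, 0, 8, 1, 4, 5, 2, 7, 6]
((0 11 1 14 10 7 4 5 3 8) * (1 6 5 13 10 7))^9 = ((0 11 6 5 3 8)(1 14 7 4 13 10))^9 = (0 5)(1 4)(3 11)(6 8)(7 10)(13 14)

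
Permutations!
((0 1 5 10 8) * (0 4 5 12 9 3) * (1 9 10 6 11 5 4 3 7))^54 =((0 9 7 1 12 10 8 3)(5 6 11))^54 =(0 8 12 7)(1 9 3 10)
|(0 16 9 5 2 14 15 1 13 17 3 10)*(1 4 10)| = |(0 16 9 5 2 14 15 4 10)(1 13 17 3)| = 36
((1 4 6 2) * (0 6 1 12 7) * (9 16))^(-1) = (0 7 12 2 6)(1 4)(9 16)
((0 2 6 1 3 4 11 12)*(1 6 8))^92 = (0 3)(1 12)(2 4)(8 11)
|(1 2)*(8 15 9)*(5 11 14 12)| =12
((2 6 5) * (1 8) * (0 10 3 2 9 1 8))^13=((0 10 3 2 6 5 9 1))^13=(0 5 3 1 6 10 9 2)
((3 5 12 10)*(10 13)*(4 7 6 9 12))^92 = ((3 5 4 7 6 9 12 13 10))^92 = (3 4 6 12 10 5 7 9 13)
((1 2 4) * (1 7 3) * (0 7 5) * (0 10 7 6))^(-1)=(0 6)(1 3 7 10 5 4 2)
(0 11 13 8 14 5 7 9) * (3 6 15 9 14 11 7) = (0 7 14 5 3 6 15 9)(8 11 13) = [7, 1, 2, 6, 4, 3, 15, 14, 11, 0, 10, 13, 12, 8, 5, 9]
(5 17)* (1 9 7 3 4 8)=(1 9 7 3 4 8)(5 17)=[0, 9, 2, 4, 8, 17, 6, 3, 1, 7, 10, 11, 12, 13, 14, 15, 16, 5]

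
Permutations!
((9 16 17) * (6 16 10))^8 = ((6 16 17 9 10))^8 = (6 9 16 10 17)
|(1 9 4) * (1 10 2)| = 5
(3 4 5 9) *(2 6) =(2 6)(3 4 5 9) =[0, 1, 6, 4, 5, 9, 2, 7, 8, 3]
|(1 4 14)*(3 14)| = |(1 4 3 14)| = 4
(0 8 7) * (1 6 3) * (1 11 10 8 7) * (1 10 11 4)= (11)(0 7)(1 6 3 4)(8 10)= [7, 6, 2, 4, 1, 5, 3, 0, 10, 9, 8, 11]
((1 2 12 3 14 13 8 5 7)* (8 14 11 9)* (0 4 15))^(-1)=(0 15 4)(1 7 5 8 9 11 3 12 2)(13 14)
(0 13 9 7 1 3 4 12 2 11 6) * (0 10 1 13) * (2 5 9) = (1 3 4 12 5 9 7 13 2 11 6 10) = [0, 3, 11, 4, 12, 9, 10, 13, 8, 7, 1, 6, 5, 2]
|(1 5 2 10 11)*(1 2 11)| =5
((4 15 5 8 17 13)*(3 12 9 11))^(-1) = ((3 12 9 11)(4 15 5 8 17 13))^(-1) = (3 11 9 12)(4 13 17 8 5 15)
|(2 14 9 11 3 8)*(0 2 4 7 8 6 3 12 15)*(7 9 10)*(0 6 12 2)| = |(2 14 10 7 8 4 9 11)(3 12 15 6)| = 8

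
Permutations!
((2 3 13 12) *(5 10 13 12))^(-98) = ((2 3 12)(5 10 13))^(-98) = (2 3 12)(5 10 13)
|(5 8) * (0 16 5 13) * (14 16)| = 6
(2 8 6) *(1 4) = [0, 4, 8, 3, 1, 5, 2, 7, 6] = (1 4)(2 8 6)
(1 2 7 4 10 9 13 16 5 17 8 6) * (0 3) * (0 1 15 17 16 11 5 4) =(0 3 1 2 7)(4 10 9 13 11 5 16)(6 15 17 8) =[3, 2, 7, 1, 10, 16, 15, 0, 6, 13, 9, 5, 12, 11, 14, 17, 4, 8]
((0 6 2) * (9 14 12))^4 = (0 6 2)(9 14 12)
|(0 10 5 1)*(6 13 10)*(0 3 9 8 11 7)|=|(0 6 13 10 5 1 3 9 8 11 7)|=11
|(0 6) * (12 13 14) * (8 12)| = 4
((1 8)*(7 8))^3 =(8)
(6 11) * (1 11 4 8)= (1 11 6 4 8)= [0, 11, 2, 3, 8, 5, 4, 7, 1, 9, 10, 6]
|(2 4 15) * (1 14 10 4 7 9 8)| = 9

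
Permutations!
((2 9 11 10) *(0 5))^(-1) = (0 5)(2 10 11 9) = ((0 5)(2 9 11 10))^(-1)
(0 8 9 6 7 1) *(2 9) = (0 8 2 9 6 7 1) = [8, 0, 9, 3, 4, 5, 7, 1, 2, 6]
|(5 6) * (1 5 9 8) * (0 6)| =6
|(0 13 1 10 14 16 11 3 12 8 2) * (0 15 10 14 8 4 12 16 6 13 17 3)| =|(0 17 3 16 11)(1 14 6 13)(2 15 10 8)(4 12)| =20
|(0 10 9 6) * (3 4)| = 4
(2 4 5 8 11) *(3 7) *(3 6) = (2 4 5 8 11)(3 7 6) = [0, 1, 4, 7, 5, 8, 3, 6, 11, 9, 10, 2]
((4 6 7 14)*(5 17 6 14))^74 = ((4 14)(5 17 6 7))^74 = (5 6)(7 17)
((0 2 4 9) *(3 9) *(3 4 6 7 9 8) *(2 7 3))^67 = ((0 7 9)(2 6 3 8))^67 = (0 7 9)(2 8 3 6)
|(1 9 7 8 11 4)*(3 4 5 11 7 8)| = 6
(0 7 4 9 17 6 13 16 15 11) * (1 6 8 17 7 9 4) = [9, 6, 2, 3, 4, 5, 13, 1, 17, 7, 10, 0, 12, 16, 14, 11, 15, 8] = (0 9 7 1 6 13 16 15 11)(8 17)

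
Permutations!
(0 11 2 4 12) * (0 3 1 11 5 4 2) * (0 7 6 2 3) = (0 5 4 12)(1 11 7 6 2 3) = [5, 11, 3, 1, 12, 4, 2, 6, 8, 9, 10, 7, 0]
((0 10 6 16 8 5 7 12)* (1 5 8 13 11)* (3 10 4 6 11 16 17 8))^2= ((0 4 6 17 8 3 10 11 1 5 7 12)(13 16))^2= (0 6 8 10 1 7)(3 11 5 12 4 17)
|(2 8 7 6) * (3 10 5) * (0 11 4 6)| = |(0 11 4 6 2 8 7)(3 10 5)| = 21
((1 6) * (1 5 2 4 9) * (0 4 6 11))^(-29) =(0 4 9 1 11)(2 6 5)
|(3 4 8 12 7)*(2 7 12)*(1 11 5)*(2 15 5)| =|(1 11 2 7 3 4 8 15 5)| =9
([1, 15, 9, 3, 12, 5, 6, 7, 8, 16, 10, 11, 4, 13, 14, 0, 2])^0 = [0, 1, 2, 3, 4, 5, 6, 7, 8, 9, 10, 11, 12, 13, 14, 15, 16]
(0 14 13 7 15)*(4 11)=(0 14 13 7 15)(4 11)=[14, 1, 2, 3, 11, 5, 6, 15, 8, 9, 10, 4, 12, 7, 13, 0]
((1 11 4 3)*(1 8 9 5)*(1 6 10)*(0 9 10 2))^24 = ((0 9 5 6 2)(1 11 4 3 8 10))^24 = (11)(0 2 6 5 9)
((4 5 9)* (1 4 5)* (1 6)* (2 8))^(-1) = ((1 4 6)(2 8)(5 9))^(-1) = (1 6 4)(2 8)(5 9)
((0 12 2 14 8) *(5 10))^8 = ((0 12 2 14 8)(5 10))^8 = (0 14 12 8 2)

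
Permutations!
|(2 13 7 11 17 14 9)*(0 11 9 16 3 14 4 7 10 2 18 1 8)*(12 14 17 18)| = 120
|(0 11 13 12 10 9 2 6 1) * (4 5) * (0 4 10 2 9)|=10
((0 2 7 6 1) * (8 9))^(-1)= ((0 2 7 6 1)(8 9))^(-1)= (0 1 6 7 2)(8 9)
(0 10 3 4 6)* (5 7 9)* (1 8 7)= (0 10 3 4 6)(1 8 7 9 5)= [10, 8, 2, 4, 6, 1, 0, 9, 7, 5, 3]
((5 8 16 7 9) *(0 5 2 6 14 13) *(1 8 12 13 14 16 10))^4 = (1 8 10)(2 9 7 16 6)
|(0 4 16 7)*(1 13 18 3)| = 4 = |(0 4 16 7)(1 13 18 3)|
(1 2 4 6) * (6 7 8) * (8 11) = [0, 2, 4, 3, 7, 5, 1, 11, 6, 9, 10, 8] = (1 2 4 7 11 8 6)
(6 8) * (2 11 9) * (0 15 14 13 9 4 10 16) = [15, 1, 11, 3, 10, 5, 8, 7, 6, 2, 16, 4, 12, 9, 13, 14, 0] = (0 15 14 13 9 2 11 4 10 16)(6 8)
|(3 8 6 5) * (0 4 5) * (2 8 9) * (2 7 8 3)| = 9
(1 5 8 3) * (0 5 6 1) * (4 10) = (0 5 8 3)(1 6)(4 10) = [5, 6, 2, 0, 10, 8, 1, 7, 3, 9, 4]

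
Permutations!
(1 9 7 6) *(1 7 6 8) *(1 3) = [0, 9, 2, 1, 4, 5, 7, 8, 3, 6] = (1 9 6 7 8 3)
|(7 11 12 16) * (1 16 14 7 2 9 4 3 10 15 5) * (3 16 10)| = 4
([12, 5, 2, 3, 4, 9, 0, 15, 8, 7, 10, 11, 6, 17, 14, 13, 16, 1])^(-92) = (0 12 6)(1 17 13 15 7 9 5)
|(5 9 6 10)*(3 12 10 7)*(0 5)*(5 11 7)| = 6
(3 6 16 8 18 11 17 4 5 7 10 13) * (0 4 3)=(0 4 5 7 10 13)(3 6 16 8 18 11 17)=[4, 1, 2, 6, 5, 7, 16, 10, 18, 9, 13, 17, 12, 0, 14, 15, 8, 3, 11]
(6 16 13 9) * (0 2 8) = [2, 1, 8, 3, 4, 5, 16, 7, 0, 6, 10, 11, 12, 9, 14, 15, 13] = (0 2 8)(6 16 13 9)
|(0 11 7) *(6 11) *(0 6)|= 3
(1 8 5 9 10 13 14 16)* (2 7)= (1 8 5 9 10 13 14 16)(2 7)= [0, 8, 7, 3, 4, 9, 6, 2, 5, 10, 13, 11, 12, 14, 16, 15, 1]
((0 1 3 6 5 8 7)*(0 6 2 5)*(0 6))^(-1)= ((0 1 3 2 5 8 7))^(-1)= (0 7 8 5 2 3 1)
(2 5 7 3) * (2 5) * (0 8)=[8, 1, 2, 5, 4, 7, 6, 3, 0]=(0 8)(3 5 7)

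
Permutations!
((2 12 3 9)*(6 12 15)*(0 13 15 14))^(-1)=(0 14 2 9 3 12 6 15 13)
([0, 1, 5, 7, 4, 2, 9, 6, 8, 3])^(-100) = [0, 1, 2, 3, 4, 5, 6, 7, 8, 9]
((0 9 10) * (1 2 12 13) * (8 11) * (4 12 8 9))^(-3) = ((0 4 12 13 1 2 8 11 9 10))^(-3) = (0 11 1 4 9 2 12 10 8 13)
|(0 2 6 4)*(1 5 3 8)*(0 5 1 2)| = |(2 6 4 5 3 8)| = 6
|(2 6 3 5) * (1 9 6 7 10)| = 8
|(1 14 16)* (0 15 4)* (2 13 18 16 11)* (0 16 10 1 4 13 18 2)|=18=|(0 15 13 2 18 10 1 14 11)(4 16)|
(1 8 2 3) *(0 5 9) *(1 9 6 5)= (0 1 8 2 3 9)(5 6)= [1, 8, 3, 9, 4, 6, 5, 7, 2, 0]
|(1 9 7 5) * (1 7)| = 2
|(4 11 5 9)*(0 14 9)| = |(0 14 9 4 11 5)| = 6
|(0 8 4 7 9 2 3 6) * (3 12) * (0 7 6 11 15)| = 11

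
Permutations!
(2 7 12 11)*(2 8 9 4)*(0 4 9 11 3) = (0 4 2 7 12 3)(8 11) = [4, 1, 7, 0, 2, 5, 6, 12, 11, 9, 10, 8, 3]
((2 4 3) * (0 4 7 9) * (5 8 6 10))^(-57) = (0 2)(3 9)(4 7)(5 10 6 8)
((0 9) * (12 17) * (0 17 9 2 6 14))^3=(17)(0 14 6 2)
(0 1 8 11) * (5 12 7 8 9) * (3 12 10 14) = (0 1 9 5 10 14 3 12 7 8 11) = [1, 9, 2, 12, 4, 10, 6, 8, 11, 5, 14, 0, 7, 13, 3]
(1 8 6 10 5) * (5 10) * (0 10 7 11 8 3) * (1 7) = [10, 3, 2, 0, 4, 7, 5, 11, 6, 9, 1, 8] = (0 10 1 3)(5 7 11 8 6)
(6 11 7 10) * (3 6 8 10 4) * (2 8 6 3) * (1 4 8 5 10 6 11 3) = (1 4 2 5 10 11 7 8 6 3) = [0, 4, 5, 1, 2, 10, 3, 8, 6, 9, 11, 7]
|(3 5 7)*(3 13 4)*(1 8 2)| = |(1 8 2)(3 5 7 13 4)| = 15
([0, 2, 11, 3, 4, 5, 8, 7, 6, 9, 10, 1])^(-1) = (1 11 2)(6 8)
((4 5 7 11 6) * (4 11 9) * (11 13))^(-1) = ((4 5 7 9)(6 13 11))^(-1) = (4 9 7 5)(6 11 13)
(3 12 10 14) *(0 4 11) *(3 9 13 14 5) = [4, 1, 2, 12, 11, 3, 6, 7, 8, 13, 5, 0, 10, 14, 9] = (0 4 11)(3 12 10 5)(9 13 14)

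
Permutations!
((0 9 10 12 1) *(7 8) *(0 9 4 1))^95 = ((0 4 1 9 10 12)(7 8))^95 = (0 12 10 9 1 4)(7 8)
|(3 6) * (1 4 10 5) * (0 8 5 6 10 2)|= 6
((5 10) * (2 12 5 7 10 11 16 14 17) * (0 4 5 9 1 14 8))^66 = (17) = ((0 4 5 11 16 8)(1 14 17 2 12 9)(7 10))^66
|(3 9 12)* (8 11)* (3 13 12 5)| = |(3 9 5)(8 11)(12 13)| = 6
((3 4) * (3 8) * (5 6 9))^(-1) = ((3 4 8)(5 6 9))^(-1) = (3 8 4)(5 9 6)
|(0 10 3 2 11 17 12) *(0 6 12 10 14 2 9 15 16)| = |(0 14 2 11 17 10 3 9 15 16)(6 12)| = 10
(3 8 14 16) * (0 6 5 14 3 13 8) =[6, 1, 2, 0, 4, 14, 5, 7, 3, 9, 10, 11, 12, 8, 16, 15, 13] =(0 6 5 14 16 13 8 3)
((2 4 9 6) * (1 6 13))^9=((1 6 2 4 9 13))^9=(1 4)(2 13)(6 9)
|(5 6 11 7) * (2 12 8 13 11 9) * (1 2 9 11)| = |(1 2 12 8 13)(5 6 11 7)| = 20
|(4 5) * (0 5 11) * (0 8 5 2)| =|(0 2)(4 11 8 5)| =4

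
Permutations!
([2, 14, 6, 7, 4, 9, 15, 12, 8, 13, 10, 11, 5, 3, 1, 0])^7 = (0 15 6 2)(1 14)(3 7 12 5 9 13)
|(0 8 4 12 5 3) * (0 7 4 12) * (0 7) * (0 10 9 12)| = |(0 8)(3 10 9 12 5)(4 7)| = 10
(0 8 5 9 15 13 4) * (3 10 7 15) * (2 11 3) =(0 8 5 9 2 11 3 10 7 15 13 4) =[8, 1, 11, 10, 0, 9, 6, 15, 5, 2, 7, 3, 12, 4, 14, 13]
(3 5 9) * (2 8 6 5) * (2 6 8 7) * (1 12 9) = (1 12 9 3 6 5)(2 7) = [0, 12, 7, 6, 4, 1, 5, 2, 8, 3, 10, 11, 9]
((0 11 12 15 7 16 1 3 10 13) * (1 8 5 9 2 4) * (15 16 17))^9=(17)(0 1 5 11 3 9 12 10 2 16 13 4 8)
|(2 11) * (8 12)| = |(2 11)(8 12)| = 2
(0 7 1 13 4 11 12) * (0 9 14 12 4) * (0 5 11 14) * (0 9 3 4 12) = (0 7 1 13 5 11 12 3 4 14) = [7, 13, 2, 4, 14, 11, 6, 1, 8, 9, 10, 12, 3, 5, 0]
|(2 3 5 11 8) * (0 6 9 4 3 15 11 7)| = 28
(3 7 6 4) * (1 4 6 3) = (1 4)(3 7) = [0, 4, 2, 7, 1, 5, 6, 3]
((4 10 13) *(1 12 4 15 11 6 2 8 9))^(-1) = (1 9 8 2 6 11 15 13 10 4 12)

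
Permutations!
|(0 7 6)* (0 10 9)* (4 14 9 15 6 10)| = |(0 7 10 15 6 4 14 9)| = 8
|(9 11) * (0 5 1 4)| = 4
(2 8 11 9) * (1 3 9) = (1 3 9 2 8 11) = [0, 3, 8, 9, 4, 5, 6, 7, 11, 2, 10, 1]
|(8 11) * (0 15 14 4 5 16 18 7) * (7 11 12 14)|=|(0 15 7)(4 5 16 18 11 8 12 14)|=24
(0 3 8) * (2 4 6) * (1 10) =(0 3 8)(1 10)(2 4 6) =[3, 10, 4, 8, 6, 5, 2, 7, 0, 9, 1]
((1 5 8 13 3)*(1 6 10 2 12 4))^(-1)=(1 4 12 2 10 6 3 13 8 5)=((1 5 8 13 3 6 10 2 12 4))^(-1)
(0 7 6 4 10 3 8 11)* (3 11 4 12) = (0 7 6 12 3 8 4 10 11) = [7, 1, 2, 8, 10, 5, 12, 6, 4, 9, 11, 0, 3]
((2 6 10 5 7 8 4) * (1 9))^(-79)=(1 9)(2 8 5 6 4 7 10)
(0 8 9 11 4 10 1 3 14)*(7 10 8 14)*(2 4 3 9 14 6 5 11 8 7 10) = [6, 9, 4, 10, 7, 11, 5, 2, 14, 8, 1, 3, 12, 13, 0] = (0 6 5 11 3 10 1 9 8 14)(2 4 7)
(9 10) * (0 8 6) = (0 8 6)(9 10) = [8, 1, 2, 3, 4, 5, 0, 7, 6, 10, 9]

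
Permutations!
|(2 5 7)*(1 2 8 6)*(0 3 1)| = |(0 3 1 2 5 7 8 6)| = 8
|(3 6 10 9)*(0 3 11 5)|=7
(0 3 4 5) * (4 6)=[3, 1, 2, 6, 5, 0, 4]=(0 3 6 4 5)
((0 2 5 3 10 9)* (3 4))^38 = ((0 2 5 4 3 10 9))^38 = (0 4 9 5 10 2 3)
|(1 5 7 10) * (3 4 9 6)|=4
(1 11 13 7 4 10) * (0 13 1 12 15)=(0 13 7 4 10 12 15)(1 11)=[13, 11, 2, 3, 10, 5, 6, 4, 8, 9, 12, 1, 15, 7, 14, 0]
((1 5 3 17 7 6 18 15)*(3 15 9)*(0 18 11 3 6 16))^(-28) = ((0 18 9 6 11 3 17 7 16)(1 5 15))^(-28) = (0 16 7 17 3 11 6 9 18)(1 15 5)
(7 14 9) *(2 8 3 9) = (2 8 3 9 7 14) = [0, 1, 8, 9, 4, 5, 6, 14, 3, 7, 10, 11, 12, 13, 2]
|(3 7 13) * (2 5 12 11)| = |(2 5 12 11)(3 7 13)| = 12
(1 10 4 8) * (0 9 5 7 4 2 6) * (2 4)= [9, 10, 6, 3, 8, 7, 0, 2, 1, 5, 4]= (0 9 5 7 2 6)(1 10 4 8)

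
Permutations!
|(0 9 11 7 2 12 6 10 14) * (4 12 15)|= |(0 9 11 7 2 15 4 12 6 10 14)|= 11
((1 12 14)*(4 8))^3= (14)(4 8)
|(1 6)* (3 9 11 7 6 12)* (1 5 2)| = 9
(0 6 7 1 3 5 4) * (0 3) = (0 6 7 1)(3 5 4) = [6, 0, 2, 5, 3, 4, 7, 1]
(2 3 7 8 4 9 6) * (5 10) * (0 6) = (0 6 2 3 7 8 4 9)(5 10) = [6, 1, 3, 7, 9, 10, 2, 8, 4, 0, 5]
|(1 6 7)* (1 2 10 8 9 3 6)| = 7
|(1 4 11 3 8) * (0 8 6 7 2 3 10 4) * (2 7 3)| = 6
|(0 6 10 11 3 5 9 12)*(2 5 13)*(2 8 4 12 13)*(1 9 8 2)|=|(0 6 10 11 3 1 9 13 2 5 8 4 12)|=13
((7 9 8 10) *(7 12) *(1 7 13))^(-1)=(1 13 12 10 8 9 7)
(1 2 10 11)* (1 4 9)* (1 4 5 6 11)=[0, 2, 10, 3, 9, 6, 11, 7, 8, 4, 1, 5]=(1 2 10)(4 9)(5 6 11)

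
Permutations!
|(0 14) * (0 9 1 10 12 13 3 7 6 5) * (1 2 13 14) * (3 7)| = |(0 1 10 12 14 9 2 13 7 6 5)| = 11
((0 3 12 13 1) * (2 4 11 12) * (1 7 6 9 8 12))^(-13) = (0 1 11 4 2 3)(6 7 13 12 8 9)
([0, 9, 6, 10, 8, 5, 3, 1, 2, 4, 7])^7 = [0, 10, 4, 2, 1, 5, 8, 3, 9, 7, 6]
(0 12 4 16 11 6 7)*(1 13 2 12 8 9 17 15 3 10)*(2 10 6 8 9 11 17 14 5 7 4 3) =(0 9 14 5 7)(1 13 10)(2 12 3 6 4 16 17 15)(8 11) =[9, 13, 12, 6, 16, 7, 4, 0, 11, 14, 1, 8, 3, 10, 5, 2, 17, 15]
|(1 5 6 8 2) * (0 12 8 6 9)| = |(0 12 8 2 1 5 9)| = 7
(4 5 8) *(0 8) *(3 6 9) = [8, 1, 2, 6, 5, 0, 9, 7, 4, 3] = (0 8 4 5)(3 6 9)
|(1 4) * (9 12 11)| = 6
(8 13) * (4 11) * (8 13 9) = (13)(4 11)(8 9) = [0, 1, 2, 3, 11, 5, 6, 7, 9, 8, 10, 4, 12, 13]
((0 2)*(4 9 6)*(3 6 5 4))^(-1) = ((0 2)(3 6)(4 9 5))^(-1) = (0 2)(3 6)(4 5 9)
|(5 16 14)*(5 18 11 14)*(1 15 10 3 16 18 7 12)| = 11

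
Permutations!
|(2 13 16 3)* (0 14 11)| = |(0 14 11)(2 13 16 3)| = 12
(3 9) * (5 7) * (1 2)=[0, 2, 1, 9, 4, 7, 6, 5, 8, 3]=(1 2)(3 9)(5 7)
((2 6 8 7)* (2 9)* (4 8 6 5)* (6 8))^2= ((2 5 4 6 8 7 9))^2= (2 4 8 9 5 6 7)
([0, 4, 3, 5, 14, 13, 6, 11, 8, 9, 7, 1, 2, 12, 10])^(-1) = (1 11 7 10 14 4)(2 12 13 5 3)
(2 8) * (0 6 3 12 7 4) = (0 6 3 12 7 4)(2 8) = [6, 1, 8, 12, 0, 5, 3, 4, 2, 9, 10, 11, 7]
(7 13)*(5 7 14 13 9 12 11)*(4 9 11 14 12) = (4 9)(5 7 11)(12 14 13) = [0, 1, 2, 3, 9, 7, 6, 11, 8, 4, 10, 5, 14, 12, 13]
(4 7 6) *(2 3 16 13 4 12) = (2 3 16 13 4 7 6 12) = [0, 1, 3, 16, 7, 5, 12, 6, 8, 9, 10, 11, 2, 4, 14, 15, 13]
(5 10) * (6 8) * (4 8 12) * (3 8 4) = [0, 1, 2, 8, 4, 10, 12, 7, 6, 9, 5, 11, 3] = (3 8 6 12)(5 10)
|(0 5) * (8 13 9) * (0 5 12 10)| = 3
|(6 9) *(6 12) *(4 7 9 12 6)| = |(4 7 9 6 12)| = 5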